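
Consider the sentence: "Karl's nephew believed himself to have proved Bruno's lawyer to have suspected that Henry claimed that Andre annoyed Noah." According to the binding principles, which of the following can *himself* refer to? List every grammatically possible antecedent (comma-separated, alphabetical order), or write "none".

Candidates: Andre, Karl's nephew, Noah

Karl's nephew

*himself* is a reflexive; Principle A requires it to be bound within its binding domain — the matrix clause.
— Andre: subject of the clause headed by 'annoyed'; does not c-command the reflexive — cannot bind it (Principle A).
— Karl's nephew: subject of the matrix clause; c-commands the reflexive within its binding domain — allowed (Principle A).
— Noah: object of the clause headed by 'annoyed'; does not c-command the reflexive — cannot bind it (Principle A).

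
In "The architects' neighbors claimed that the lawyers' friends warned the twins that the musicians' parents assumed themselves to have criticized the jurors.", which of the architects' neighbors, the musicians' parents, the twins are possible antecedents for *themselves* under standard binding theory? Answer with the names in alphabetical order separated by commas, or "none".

*themselves* is a reflexive; Principle A requires it to be bound within its binding domain — the clause headed by 'assumed'.
— the architects' neighbors: subject of the matrix clause; c-commands the reflexive but lies outside its binding domain — cannot bind it (Principle A).
— the musicians' parents: subject of the clause headed by 'assumed'; c-commands the reflexive within its binding domain — allowed (Principle A).
— the twins: object of the clause headed by 'warned'; c-commands the reflexive but lies outside its binding domain — cannot bind it (Principle A).

the musicians' parents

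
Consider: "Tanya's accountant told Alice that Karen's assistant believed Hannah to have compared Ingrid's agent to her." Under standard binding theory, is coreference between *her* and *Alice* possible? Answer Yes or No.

*Alice* is an R-expression; Principle C requires it to be free (not bound by any c-commanding expression).
— her: second object of the clause headed by 'compared'; the pronoun does not c-command the R-expression — coreference allowed.

Yes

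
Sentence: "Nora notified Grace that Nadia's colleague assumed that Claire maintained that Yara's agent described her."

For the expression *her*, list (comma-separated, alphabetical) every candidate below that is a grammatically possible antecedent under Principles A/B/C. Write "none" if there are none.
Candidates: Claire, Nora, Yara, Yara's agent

*her* is a pronoun; Principle B requires it to be free in its binding domain — the clause headed by 'described'.
— Claire: subject of the clause headed by 'maintained'; c-commands the pronoun but lies outside its binding domain — allowed.
— Nora: subject of the matrix clause; c-commands the pronoun but lies outside its binding domain — allowed.
— Yara: possessor inside the subject DP of the clause headed by 'described'; does not c-command the pronoun — Principle B does not apply; allowed.
— Yara's agent: subject of the clause headed by 'described'; c-commands the pronoun within its binding domain — blocked (Principle B).

Claire, Nora, Yara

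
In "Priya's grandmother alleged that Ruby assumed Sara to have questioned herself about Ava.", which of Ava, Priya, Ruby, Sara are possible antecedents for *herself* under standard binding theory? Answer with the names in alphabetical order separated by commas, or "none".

*herself* is a reflexive; Principle A requires it to be bound within its binding domain — the clause headed by 'questioned'.
— Ava: second object of the clause headed by 'questioned'; does not c-command the reflexive — cannot bind it (Principle A).
— Priya: possessor inside the subject DP of the matrix clause; does not c-command the reflexive — cannot bind it (Principle A).
— Ruby: subject of the clause headed by 'assumed'; c-commands the reflexive but lies outside its binding domain — cannot bind it (Principle A).
— Sara: subject of the clause headed by 'questioned'; c-commands the reflexive within its binding domain — allowed (Principle A).

Sara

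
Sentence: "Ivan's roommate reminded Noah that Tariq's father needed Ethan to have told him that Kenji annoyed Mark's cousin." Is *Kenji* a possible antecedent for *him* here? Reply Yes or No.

*him* is a pronoun; Principle B requires it to be free in its binding domain — the clause headed by 'told'.
— Kenji: subject of the clause headed by 'annoyed'; is c-commanded by the pronoun; coreference would bind this R-expression — blocked (Principle C).

No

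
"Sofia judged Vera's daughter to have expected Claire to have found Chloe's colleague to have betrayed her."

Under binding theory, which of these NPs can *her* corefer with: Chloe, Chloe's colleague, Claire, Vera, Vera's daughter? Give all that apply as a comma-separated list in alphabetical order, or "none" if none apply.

Chloe, Claire, Vera, Vera's daughter

*her* is a pronoun; Principle B requires it to be free in its binding domain — the clause headed by 'betrayed'.
— Chloe: possessor inside the subject DP of the clause headed by 'betrayed'; does not c-command the pronoun — Principle B does not apply; allowed.
— Chloe's colleague: subject of the clause headed by 'betrayed'; c-commands the pronoun within its binding domain — blocked (Principle B).
— Claire: subject of the clause headed by 'found'; c-commands the pronoun but lies outside its binding domain — allowed.
— Vera: possessor inside the subject DP of the clause headed by 'expected'; does not c-command the pronoun — Principle B does not apply; allowed.
— Vera's daughter: subject of the clause headed by 'expected'; c-commands the pronoun but lies outside its binding domain — allowed.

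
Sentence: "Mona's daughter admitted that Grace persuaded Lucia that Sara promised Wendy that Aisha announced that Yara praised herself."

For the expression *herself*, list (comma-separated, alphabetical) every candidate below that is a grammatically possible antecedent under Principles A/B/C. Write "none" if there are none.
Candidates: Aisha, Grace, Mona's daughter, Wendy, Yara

*herself* is a reflexive; Principle A requires it to be bound within its binding domain — the clause headed by 'praised'.
— Aisha: subject of the clause headed by 'announced'; c-commands the reflexive but lies outside its binding domain — cannot bind it (Principle A).
— Grace: subject of the clause headed by 'persuaded'; c-commands the reflexive but lies outside its binding domain — cannot bind it (Principle A).
— Mona's daughter: subject of the matrix clause; c-commands the reflexive but lies outside its binding domain — cannot bind it (Principle A).
— Wendy: object of the clause headed by 'promised'; c-commands the reflexive but lies outside its binding domain — cannot bind it (Principle A).
— Yara: subject of the clause headed by 'praised'; c-commands the reflexive within its binding domain — allowed (Principle A).

Yara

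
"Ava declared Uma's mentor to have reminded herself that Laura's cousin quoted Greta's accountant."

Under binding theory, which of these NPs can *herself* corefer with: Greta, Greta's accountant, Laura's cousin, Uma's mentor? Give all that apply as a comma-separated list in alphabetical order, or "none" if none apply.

*herself* is a reflexive; Principle A requires it to be bound within its binding domain — the clause headed by 'reminded'.
— Greta: possessor inside the object DP of the clause headed by 'quoted'; does not c-command the reflexive — cannot bind it (Principle A).
— Greta's accountant: object of the clause headed by 'quoted'; does not c-command the reflexive — cannot bind it (Principle A).
— Laura's cousin: subject of the clause headed by 'quoted'; does not c-command the reflexive — cannot bind it (Principle A).
— Uma's mentor: subject of the clause headed by 'reminded'; c-commands the reflexive within its binding domain — allowed (Principle A).

Uma's mentor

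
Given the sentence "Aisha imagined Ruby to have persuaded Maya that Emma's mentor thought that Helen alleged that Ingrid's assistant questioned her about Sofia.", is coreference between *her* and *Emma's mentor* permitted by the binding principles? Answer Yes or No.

*her* is a pronoun; Principle B requires it to be free in its binding domain — the clause headed by 'questioned'.
— Emma's mentor: subject of the clause headed by 'thought'; c-commands the pronoun but lies outside its binding domain — allowed.

Yes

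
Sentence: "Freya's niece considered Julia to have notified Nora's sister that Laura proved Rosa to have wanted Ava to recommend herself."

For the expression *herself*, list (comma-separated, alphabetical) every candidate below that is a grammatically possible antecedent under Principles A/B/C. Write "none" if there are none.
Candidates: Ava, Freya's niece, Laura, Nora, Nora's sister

*herself* is a reflexive; Principle A requires it to be bound within its binding domain — the clause headed by 'recommend'.
— Ava: subject of the clause headed by 'recommend'; c-commands the reflexive within its binding domain — allowed (Principle A).
— Freya's niece: subject of the matrix clause; c-commands the reflexive but lies outside its binding domain — cannot bind it (Principle A).
— Laura: subject of the clause headed by 'proved'; c-commands the reflexive but lies outside its binding domain — cannot bind it (Principle A).
— Nora: possessor inside the object DP of the clause headed by 'notified'; does not c-command the reflexive — cannot bind it (Principle A).
— Nora's sister: object of the clause headed by 'notified'; c-commands the reflexive but lies outside its binding domain — cannot bind it (Principle A).

Ava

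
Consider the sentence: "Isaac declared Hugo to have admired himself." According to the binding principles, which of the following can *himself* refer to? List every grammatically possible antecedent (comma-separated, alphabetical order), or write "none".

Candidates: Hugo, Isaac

*himself* is a reflexive; Principle A requires it to be bound within its binding domain — the clause headed by 'admired'.
— Hugo: subject of the clause headed by 'admired'; c-commands the reflexive within its binding domain — allowed (Principle A).
— Isaac: subject of the matrix clause; c-commands the reflexive but lies outside its binding domain — cannot bind it (Principle A).

Hugo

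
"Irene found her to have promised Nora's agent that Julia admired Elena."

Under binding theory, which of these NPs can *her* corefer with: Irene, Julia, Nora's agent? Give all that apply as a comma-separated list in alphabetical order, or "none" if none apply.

none

*her* is a pronoun; Principle B requires it to be free in its binding domain — the matrix clause.
— Irene: subject of the matrix clause; c-commands the pronoun within its binding domain — blocked (Principle B).
— Julia: subject of the clause headed by 'admired'; is c-commanded by the pronoun; coreference would bind this R-expression — blocked (Principle C).
— Nora's agent: object of the clause headed by 'promised'; is c-commanded by the pronoun; coreference would bind this R-expression — blocked (Principle C).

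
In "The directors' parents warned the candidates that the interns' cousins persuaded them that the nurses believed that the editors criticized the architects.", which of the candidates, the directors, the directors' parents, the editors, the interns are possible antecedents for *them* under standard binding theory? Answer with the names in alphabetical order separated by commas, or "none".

*them* is a pronoun; Principle B requires it to be free in its binding domain — the clause headed by 'persuaded'.
— the candidates: object of the matrix clause; c-commands the pronoun but lies outside its binding domain — allowed.
— the directors: possessor inside the subject DP of the matrix clause; does not c-command the pronoun — Principle B does not apply; allowed.
— the directors' parents: subject of the matrix clause; c-commands the pronoun but lies outside its binding domain — allowed.
— the editors: subject of the clause headed by 'criticized'; is c-commanded by the pronoun; coreference would bind this R-expression — blocked (Principle C).
— the interns: possessor inside the subject DP of the clause headed by 'persuaded'; does not c-command the pronoun — Principle B does not apply; allowed.

the candidates, the directors, the directors' parents, the interns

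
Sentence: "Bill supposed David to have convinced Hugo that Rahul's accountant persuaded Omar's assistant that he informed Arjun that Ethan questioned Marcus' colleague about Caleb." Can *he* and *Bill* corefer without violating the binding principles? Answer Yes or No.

Yes

*Bill* is an R-expression; Principle C requires it to be free (not bound by any c-commanding expression).
— he: subject of the clause headed by 'informed'; the pronoun does not c-command the R-expression — coreference allowed.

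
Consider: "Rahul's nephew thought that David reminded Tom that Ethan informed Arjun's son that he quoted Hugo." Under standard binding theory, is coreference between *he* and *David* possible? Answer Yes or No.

Yes

*David* is an R-expression; Principle C requires it to be free (not bound by any c-commanding expression).
— he: subject of the clause headed by 'quoted'; the pronoun does not c-command the R-expression — coreference allowed.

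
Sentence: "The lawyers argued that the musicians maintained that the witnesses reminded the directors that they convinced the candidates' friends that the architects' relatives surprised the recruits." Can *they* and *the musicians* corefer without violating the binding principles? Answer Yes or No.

*the musicians* is an R-expression; Principle C requires it to be free (not bound by any c-commanding expression).
— they: subject of the clause headed by 'convinced'; the pronoun does not c-command the R-expression — coreference allowed.

Yes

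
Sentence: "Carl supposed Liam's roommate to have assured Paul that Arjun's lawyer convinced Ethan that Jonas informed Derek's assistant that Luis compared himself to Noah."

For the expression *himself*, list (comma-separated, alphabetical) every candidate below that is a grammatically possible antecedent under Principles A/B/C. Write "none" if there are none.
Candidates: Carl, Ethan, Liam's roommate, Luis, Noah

*himself* is a reflexive; Principle A requires it to be bound within its binding domain — the clause headed by 'compared'.
— Carl: subject of the matrix clause; c-commands the reflexive but lies outside its binding domain — cannot bind it (Principle A).
— Ethan: object of the clause headed by 'convinced'; c-commands the reflexive but lies outside its binding domain — cannot bind it (Principle A).
— Liam's roommate: subject of the clause headed by 'assured'; c-commands the reflexive but lies outside its binding domain — cannot bind it (Principle A).
— Luis: subject of the clause headed by 'compared'; c-commands the reflexive within its binding domain — allowed (Principle A).
— Noah: second object of the clause headed by 'compared'; does not c-command the reflexive — cannot bind it (Principle A).

Luis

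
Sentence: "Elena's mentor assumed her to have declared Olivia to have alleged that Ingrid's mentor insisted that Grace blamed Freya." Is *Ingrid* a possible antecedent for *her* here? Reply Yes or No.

*her* is a pronoun; Principle B requires it to be free in its binding domain — the matrix clause.
— Ingrid: possessor inside the subject DP of the clause headed by 'insisted'; is c-commanded by the pronoun; coreference would bind this R-expression — blocked (Principle C).

No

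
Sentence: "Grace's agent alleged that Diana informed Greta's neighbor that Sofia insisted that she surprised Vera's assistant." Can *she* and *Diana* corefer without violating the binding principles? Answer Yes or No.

*Diana* is an R-expression; Principle C requires it to be free (not bound by any c-commanding expression).
— she: subject of the clause headed by 'surprised'; the pronoun does not c-command the R-expression — coreference allowed.

Yes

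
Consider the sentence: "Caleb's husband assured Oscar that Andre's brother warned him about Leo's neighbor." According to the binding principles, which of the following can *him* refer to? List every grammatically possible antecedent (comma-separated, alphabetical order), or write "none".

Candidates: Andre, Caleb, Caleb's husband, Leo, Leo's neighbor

*him* is a pronoun; Principle B requires it to be free in its binding domain — the clause headed by 'warned'.
— Andre: possessor inside the subject DP of the clause headed by 'warned'; does not c-command the pronoun — Principle B does not apply; allowed.
— Caleb: possessor inside the subject DP of the matrix clause; does not c-command the pronoun — Principle B does not apply; allowed.
— Caleb's husband: subject of the matrix clause; c-commands the pronoun but lies outside its binding domain — allowed.
— Leo: possessor inside the second object DP of the clause headed by 'warned'; is c-commanded by the pronoun; coreference would bind this R-expression — blocked (Principle C).
— Leo's neighbor: second object of the clause headed by 'warned'; is c-commanded by the pronoun; coreference would bind this R-expression — blocked (Principle C).

Andre, Caleb, Caleb's husband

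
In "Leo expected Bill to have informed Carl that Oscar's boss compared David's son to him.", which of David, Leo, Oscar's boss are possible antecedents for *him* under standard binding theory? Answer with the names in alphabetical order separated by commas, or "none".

David, Leo

*him* is a pronoun; Principle B requires it to be free in its binding domain — the clause headed by 'compared'.
— David: possessor inside the object DP of the clause headed by 'compared'; does not c-command the pronoun — Principle B does not apply; allowed.
— Leo: subject of the matrix clause; c-commands the pronoun but lies outside its binding domain — allowed.
— Oscar's boss: subject of the clause headed by 'compared'; c-commands the pronoun within its binding domain — blocked (Principle B).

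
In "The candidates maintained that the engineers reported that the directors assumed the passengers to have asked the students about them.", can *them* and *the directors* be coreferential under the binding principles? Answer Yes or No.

*the directors* is an R-expression; Principle C requires it to be free (not bound by any c-commanding expression).
— them: second object of the clause headed by 'asked'; the pronoun does not c-command the R-expression — coreference allowed.

Yes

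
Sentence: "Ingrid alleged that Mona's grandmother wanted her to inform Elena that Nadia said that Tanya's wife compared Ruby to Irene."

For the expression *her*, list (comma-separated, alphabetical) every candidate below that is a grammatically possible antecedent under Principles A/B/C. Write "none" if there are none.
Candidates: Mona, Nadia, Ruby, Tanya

Mona

*her* is a pronoun; Principle B requires it to be free in its binding domain — the clause headed by 'wanted'.
— Mona: possessor inside the subject DP of the clause headed by 'wanted'; does not c-command the pronoun — Principle B does not apply; allowed.
— Nadia: subject of the clause headed by 'said'; is c-commanded by the pronoun; coreference would bind this R-expression — blocked (Principle C).
— Ruby: object of the clause headed by 'compared'; is c-commanded by the pronoun; coreference would bind this R-expression — blocked (Principle C).
— Tanya: possessor inside the subject DP of the clause headed by 'compared'; is c-commanded by the pronoun; coreference would bind this R-expression — blocked (Principle C).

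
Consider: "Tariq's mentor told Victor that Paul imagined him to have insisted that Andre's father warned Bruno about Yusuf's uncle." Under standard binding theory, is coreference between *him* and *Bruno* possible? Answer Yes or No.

*Bruno* is an R-expression; Principle C requires it to be free (not bound by any c-commanding expression).
— him: subject of the clause headed by 'insisted'; the pronoun c-commands the R-expression — coreference blocked (Principle C).

No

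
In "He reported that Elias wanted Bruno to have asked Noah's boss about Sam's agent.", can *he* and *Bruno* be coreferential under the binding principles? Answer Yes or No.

No

*Bruno* is an R-expression; Principle C requires it to be free (not bound by any c-commanding expression).
— he: subject of the matrix clause; the pronoun c-commands the R-expression — coreference blocked (Principle C).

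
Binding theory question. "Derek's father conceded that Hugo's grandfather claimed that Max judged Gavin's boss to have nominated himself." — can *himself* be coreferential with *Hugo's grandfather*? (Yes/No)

No

*himself* is a reflexive; Principle A requires it to be bound within its binding domain — the clause headed by 'nominated'.
— Hugo's grandfather: subject of the clause headed by 'claimed'; c-commands the reflexive but lies outside its binding domain — cannot bind it (Principle A).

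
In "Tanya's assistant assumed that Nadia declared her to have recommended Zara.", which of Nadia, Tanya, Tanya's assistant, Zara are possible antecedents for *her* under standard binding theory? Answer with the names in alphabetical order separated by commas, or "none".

Tanya, Tanya's assistant

*her* is a pronoun; Principle B requires it to be free in its binding domain — the clause headed by 'declared'.
— Nadia: subject of the clause headed by 'declared'; c-commands the pronoun within its binding domain — blocked (Principle B).
— Tanya: possessor inside the subject DP of the matrix clause; does not c-command the pronoun — Principle B does not apply; allowed.
— Tanya's assistant: subject of the matrix clause; c-commands the pronoun but lies outside its binding domain — allowed.
— Zara: object of the clause headed by 'recommended'; is c-commanded by the pronoun; coreference would bind this R-expression — blocked (Principle C).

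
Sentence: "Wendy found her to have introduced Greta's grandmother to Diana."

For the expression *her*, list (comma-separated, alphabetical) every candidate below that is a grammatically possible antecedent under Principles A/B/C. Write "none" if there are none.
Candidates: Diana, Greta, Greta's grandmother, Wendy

none

*her* is a pronoun; Principle B requires it to be free in its binding domain — the matrix clause.
— Diana: second object of the clause headed by 'introduced'; is c-commanded by the pronoun; coreference would bind this R-expression — blocked (Principle C).
— Greta: possessor inside the object DP of the clause headed by 'introduced'; is c-commanded by the pronoun; coreference would bind this R-expression — blocked (Principle C).
— Greta's grandmother: object of the clause headed by 'introduced'; is c-commanded by the pronoun; coreference would bind this R-expression — blocked (Principle C).
— Wendy: subject of the matrix clause; c-commands the pronoun within its binding domain — blocked (Principle B).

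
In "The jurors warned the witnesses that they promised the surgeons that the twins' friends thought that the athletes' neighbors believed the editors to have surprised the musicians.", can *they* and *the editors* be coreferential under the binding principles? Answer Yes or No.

*the editors* is an R-expression; Principle C requires it to be free (not bound by any c-commanding expression).
— they: subject of the clause headed by 'promised'; the pronoun c-commands the R-expression — coreference blocked (Principle C).

No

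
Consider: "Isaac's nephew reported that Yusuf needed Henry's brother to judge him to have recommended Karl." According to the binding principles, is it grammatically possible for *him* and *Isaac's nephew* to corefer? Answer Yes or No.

Yes

*him* is a pronoun; Principle B requires it to be free in its binding domain — the clause headed by 'judge'.
— Isaac's nephew: subject of the matrix clause; c-commands the pronoun but lies outside its binding domain — allowed.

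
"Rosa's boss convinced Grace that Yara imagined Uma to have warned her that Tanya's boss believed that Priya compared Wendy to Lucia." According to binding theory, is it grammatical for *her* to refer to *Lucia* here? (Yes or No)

No

*Lucia* is an R-expression; Principle C requires it to be free (not bound by any c-commanding expression).
— her: object of the clause headed by 'warned'; the pronoun c-commands the R-expression — coreference blocked (Principle C).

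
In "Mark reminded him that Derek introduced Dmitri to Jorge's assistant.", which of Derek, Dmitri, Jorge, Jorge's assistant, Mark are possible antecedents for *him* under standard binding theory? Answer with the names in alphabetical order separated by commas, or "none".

none

*him* is a pronoun; Principle B requires it to be free in its binding domain — the matrix clause.
— Derek: subject of the clause headed by 'introduced'; is c-commanded by the pronoun; coreference would bind this R-expression — blocked (Principle C).
— Dmitri: object of the clause headed by 'introduced'; is c-commanded by the pronoun; coreference would bind this R-expression — blocked (Principle C).
— Jorge: possessor inside the second object DP of the clause headed by 'introduced'; is c-commanded by the pronoun; coreference would bind this R-expression — blocked (Principle C).
— Jorge's assistant: second object of the clause headed by 'introduced'; is c-commanded by the pronoun; coreference would bind this R-expression — blocked (Principle C).
— Mark: subject of the matrix clause; c-commands the pronoun within its binding domain — blocked (Principle B).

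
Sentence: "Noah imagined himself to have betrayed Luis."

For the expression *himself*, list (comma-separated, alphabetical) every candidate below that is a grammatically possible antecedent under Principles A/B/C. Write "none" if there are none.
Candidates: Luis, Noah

*himself* is a reflexive; Principle A requires it to be bound within its binding domain — the matrix clause.
— Luis: object of the clause headed by 'betrayed'; does not c-command the reflexive — cannot bind it (Principle A).
— Noah: subject of the matrix clause; c-commands the reflexive within its binding domain — allowed (Principle A).

Noah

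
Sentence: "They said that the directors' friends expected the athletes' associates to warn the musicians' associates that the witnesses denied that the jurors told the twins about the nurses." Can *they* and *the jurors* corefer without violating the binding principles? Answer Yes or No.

*the jurors* is an R-expression; Principle C requires it to be free (not bound by any c-commanding expression).
— they: subject of the matrix clause; the pronoun c-commands the R-expression — coreference blocked (Principle C).

No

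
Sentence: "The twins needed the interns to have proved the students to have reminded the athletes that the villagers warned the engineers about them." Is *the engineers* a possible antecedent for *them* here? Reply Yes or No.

No

*them* is a pronoun; Principle B requires it to be free in its binding domain — the clause headed by 'warned'.
— the engineers: object of the clause headed by 'warned'; c-commands the pronoun within its binding domain — blocked (Principle B).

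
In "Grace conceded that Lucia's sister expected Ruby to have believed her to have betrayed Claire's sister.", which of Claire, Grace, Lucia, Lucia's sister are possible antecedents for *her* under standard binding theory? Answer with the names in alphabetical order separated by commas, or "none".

*her* is a pronoun; Principle B requires it to be free in its binding domain — the clause headed by 'believed'.
— Claire: possessor inside the object DP of the clause headed by 'betrayed'; is c-commanded by the pronoun; coreference would bind this R-expression — blocked (Principle C).
— Grace: subject of the matrix clause; c-commands the pronoun but lies outside its binding domain — allowed.
— Lucia: possessor inside the subject DP of the clause headed by 'expected'; does not c-command the pronoun — Principle B does not apply; allowed.
— Lucia's sister: subject of the clause headed by 'expected'; c-commands the pronoun but lies outside its binding domain — allowed.

Grace, Lucia, Lucia's sister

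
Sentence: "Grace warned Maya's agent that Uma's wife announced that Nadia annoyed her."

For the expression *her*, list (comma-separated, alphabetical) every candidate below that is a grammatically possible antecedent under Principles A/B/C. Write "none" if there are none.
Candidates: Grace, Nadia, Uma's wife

Grace, Uma's wife

*her* is a pronoun; Principle B requires it to be free in its binding domain — the clause headed by 'annoyed'.
— Grace: subject of the matrix clause; c-commands the pronoun but lies outside its binding domain — allowed.
— Nadia: subject of the clause headed by 'annoyed'; c-commands the pronoun within its binding domain — blocked (Principle B).
— Uma's wife: subject of the clause headed by 'announced'; c-commands the pronoun but lies outside its binding domain — allowed.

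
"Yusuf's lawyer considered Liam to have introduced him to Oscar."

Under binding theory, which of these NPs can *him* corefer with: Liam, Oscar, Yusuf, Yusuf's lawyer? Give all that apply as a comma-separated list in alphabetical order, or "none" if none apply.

Yusuf, Yusuf's lawyer

*him* is a pronoun; Principle B requires it to be free in its binding domain — the clause headed by 'introduced'.
— Liam: subject of the clause headed by 'introduced'; c-commands the pronoun within its binding domain — blocked (Principle B).
— Oscar: second object of the clause headed by 'introduced'; is c-commanded by the pronoun; coreference would bind this R-expression — blocked (Principle C).
— Yusuf: possessor inside the subject DP of the matrix clause; does not c-command the pronoun — Principle B does not apply; allowed.
— Yusuf's lawyer: subject of the matrix clause; c-commands the pronoun but lies outside its binding domain — allowed.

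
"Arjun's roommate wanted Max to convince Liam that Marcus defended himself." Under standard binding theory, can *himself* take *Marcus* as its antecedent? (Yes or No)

*himself* is a reflexive; Principle A requires it to be bound within its binding domain — the clause headed by 'defended'.
— Marcus: subject of the clause headed by 'defended'; c-commands the reflexive within its binding domain — allowed (Principle A).

Yes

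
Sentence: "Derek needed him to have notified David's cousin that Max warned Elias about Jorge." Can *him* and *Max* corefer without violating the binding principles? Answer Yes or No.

*Max* is an R-expression; Principle C requires it to be free (not bound by any c-commanding expression).
— him: subject of the clause headed by 'notified'; the pronoun c-commands the R-expression — coreference blocked (Principle C).

No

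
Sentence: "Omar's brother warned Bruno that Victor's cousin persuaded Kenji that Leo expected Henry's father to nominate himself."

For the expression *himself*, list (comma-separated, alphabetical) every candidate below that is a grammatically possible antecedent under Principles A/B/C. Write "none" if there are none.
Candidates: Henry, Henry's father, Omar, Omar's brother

*himself* is a reflexive; Principle A requires it to be bound within its binding domain — the clause headed by 'nominate'.
— Henry: possessor inside the subject DP of the clause headed by 'nominate'; does not c-command the reflexive — cannot bind it (Principle A).
— Henry's father: subject of the clause headed by 'nominate'; c-commands the reflexive within its binding domain — allowed (Principle A).
— Omar: possessor inside the subject DP of the matrix clause; does not c-command the reflexive — cannot bind it (Principle A).
— Omar's brother: subject of the matrix clause; c-commands the reflexive but lies outside its binding domain — cannot bind it (Principle A).

Henry's father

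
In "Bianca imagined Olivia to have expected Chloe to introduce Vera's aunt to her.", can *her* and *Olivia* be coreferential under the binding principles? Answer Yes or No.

*Olivia* is an R-expression; Principle C requires it to be free (not bound by any c-commanding expression).
— her: second object of the clause headed by 'introduce'; the pronoun does not c-command the R-expression — coreference allowed.

Yes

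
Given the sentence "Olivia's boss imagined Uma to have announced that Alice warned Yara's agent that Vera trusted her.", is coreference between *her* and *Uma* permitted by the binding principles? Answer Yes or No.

Yes

*her* is a pronoun; Principle B requires it to be free in its binding domain — the clause headed by 'trusted'.
— Uma: subject of the clause headed by 'announced'; c-commands the pronoun but lies outside its binding domain — allowed.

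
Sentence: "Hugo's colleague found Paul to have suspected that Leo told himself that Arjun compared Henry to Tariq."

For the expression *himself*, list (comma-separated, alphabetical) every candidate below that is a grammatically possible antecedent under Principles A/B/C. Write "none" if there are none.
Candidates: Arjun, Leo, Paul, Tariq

Leo

*himself* is a reflexive; Principle A requires it to be bound within its binding domain — the clause headed by 'told'.
— Arjun: subject of the clause headed by 'compared'; does not c-command the reflexive — cannot bind it (Principle A).
— Leo: subject of the clause headed by 'told'; c-commands the reflexive within its binding domain — allowed (Principle A).
— Paul: subject of the clause headed by 'suspected'; c-commands the reflexive but lies outside its binding domain — cannot bind it (Principle A).
— Tariq: second object of the clause headed by 'compared'; does not c-command the reflexive — cannot bind it (Principle A).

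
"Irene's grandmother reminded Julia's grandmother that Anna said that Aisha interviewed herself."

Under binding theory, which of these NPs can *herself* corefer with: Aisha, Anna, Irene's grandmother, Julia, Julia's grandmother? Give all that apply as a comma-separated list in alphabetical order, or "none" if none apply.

Aisha

*herself* is a reflexive; Principle A requires it to be bound within its binding domain — the clause headed by 'interviewed'.
— Aisha: subject of the clause headed by 'interviewed'; c-commands the reflexive within its binding domain — allowed (Principle A).
— Anna: subject of the clause headed by 'said'; c-commands the reflexive but lies outside its binding domain — cannot bind it (Principle A).
— Irene's grandmother: subject of the matrix clause; c-commands the reflexive but lies outside its binding domain — cannot bind it (Principle A).
— Julia: possessor inside the object DP of the matrix clause; does not c-command the reflexive — cannot bind it (Principle A).
— Julia's grandmother: object of the matrix clause; c-commands the reflexive but lies outside its binding domain — cannot bind it (Principle A).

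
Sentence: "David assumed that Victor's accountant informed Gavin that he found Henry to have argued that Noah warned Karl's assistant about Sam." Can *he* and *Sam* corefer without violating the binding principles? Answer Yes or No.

No

*Sam* is an R-expression; Principle C requires it to be free (not bound by any c-commanding expression).
— he: subject of the clause headed by 'found'; the pronoun c-commands the R-expression — coreference blocked (Principle C).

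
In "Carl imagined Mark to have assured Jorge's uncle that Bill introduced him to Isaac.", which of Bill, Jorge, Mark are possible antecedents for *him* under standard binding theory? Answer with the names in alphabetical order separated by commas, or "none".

*him* is a pronoun; Principle B requires it to be free in its binding domain — the clause headed by 'introduced'.
— Bill: subject of the clause headed by 'introduced'; c-commands the pronoun within its binding domain — blocked (Principle B).
— Jorge: possessor inside the object DP of the clause headed by 'assured'; does not c-command the pronoun — Principle B does not apply; allowed.
— Mark: subject of the clause headed by 'assured'; c-commands the pronoun but lies outside its binding domain — allowed.

Jorge, Mark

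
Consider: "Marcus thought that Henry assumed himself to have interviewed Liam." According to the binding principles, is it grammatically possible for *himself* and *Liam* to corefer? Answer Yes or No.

No

*himself* is a reflexive; Principle A requires it to be bound within its binding domain — the clause headed by 'assumed'.
— Liam: object of the clause headed by 'interviewed'; does not c-command the reflexive — cannot bind it (Principle A).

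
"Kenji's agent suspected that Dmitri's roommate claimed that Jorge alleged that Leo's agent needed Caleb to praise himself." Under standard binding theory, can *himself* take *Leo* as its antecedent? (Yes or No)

*himself* is a reflexive; Principle A requires it to be bound within its binding domain — the clause headed by 'praise'.
— Leo: possessor inside the subject DP of the clause headed by 'needed'; does not c-command the reflexive — cannot bind it (Principle A).

No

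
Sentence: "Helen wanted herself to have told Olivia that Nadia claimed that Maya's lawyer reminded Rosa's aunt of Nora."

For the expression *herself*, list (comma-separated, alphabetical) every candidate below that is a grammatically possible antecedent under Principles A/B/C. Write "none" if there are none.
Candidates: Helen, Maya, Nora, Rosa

Helen

*herself* is a reflexive; Principle A requires it to be bound within its binding domain — the matrix clause.
— Helen: subject of the matrix clause; c-commands the reflexive within its binding domain — allowed (Principle A).
— Maya: possessor inside the subject DP of the clause headed by 'reminded'; does not c-command the reflexive — cannot bind it (Principle A).
— Nora: second object of the clause headed by 'reminded'; does not c-command the reflexive — cannot bind it (Principle A).
— Rosa: possessor inside the object DP of the clause headed by 'reminded'; does not c-command the reflexive — cannot bind it (Principle A).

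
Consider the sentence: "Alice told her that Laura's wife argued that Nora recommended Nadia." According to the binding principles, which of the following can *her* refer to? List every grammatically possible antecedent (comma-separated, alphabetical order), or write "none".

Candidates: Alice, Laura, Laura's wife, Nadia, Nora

*her* is a pronoun; Principle B requires it to be free in its binding domain — the matrix clause.
— Alice: subject of the matrix clause; c-commands the pronoun within its binding domain — blocked (Principle B).
— Laura: possessor inside the subject DP of the clause headed by 'argued'; is c-commanded by the pronoun; coreference would bind this R-expression — blocked (Principle C).
— Laura's wife: subject of the clause headed by 'argued'; is c-commanded by the pronoun; coreference would bind this R-expression — blocked (Principle C).
— Nadia: object of the clause headed by 'recommended'; is c-commanded by the pronoun; coreference would bind this R-expression — blocked (Principle C).
— Nora: subject of the clause headed by 'recommended'; is c-commanded by the pronoun; coreference would bind this R-expression — blocked (Principle C).

none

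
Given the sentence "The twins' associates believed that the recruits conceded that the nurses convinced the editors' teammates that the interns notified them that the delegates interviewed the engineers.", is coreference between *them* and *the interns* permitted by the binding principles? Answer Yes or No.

*them* is a pronoun; Principle B requires it to be free in its binding domain — the clause headed by 'notified'.
— the interns: subject of the clause headed by 'notified'; c-commands the pronoun within its binding domain — blocked (Principle B).

No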